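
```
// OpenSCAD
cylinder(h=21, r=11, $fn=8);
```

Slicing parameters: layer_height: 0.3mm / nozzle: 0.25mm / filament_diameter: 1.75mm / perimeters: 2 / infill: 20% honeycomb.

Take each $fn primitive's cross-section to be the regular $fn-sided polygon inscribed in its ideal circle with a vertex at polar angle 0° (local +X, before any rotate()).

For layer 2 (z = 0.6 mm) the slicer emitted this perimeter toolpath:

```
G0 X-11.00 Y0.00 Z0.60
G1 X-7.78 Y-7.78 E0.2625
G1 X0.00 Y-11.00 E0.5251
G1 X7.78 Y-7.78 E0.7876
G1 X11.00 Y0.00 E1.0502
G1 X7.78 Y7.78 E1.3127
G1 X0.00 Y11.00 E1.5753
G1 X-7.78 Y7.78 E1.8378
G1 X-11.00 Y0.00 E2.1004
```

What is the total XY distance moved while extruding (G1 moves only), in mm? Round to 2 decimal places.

Sum the Euclidean lengths of each G1 segment: total = 67.36 mm.

67.36 mm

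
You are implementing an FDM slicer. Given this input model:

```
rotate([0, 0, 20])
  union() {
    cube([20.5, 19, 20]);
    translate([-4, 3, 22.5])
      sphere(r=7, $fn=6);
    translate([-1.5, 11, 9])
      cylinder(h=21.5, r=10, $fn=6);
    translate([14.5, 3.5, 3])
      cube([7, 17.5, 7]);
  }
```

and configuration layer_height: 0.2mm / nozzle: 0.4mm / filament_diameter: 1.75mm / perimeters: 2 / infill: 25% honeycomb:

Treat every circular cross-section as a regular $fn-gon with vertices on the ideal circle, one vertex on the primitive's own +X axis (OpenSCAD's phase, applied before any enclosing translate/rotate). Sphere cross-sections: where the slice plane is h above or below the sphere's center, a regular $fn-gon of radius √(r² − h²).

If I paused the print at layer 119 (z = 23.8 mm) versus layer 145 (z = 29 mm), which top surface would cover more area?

layer 119 (z = 23.8 mm)

Layer 119 (z = 23.8): the cube is not intersected at this z (z outside [0, 20]); the r=7 sphere at (-4, 3) contributes a regular 6-gon of circumradius √(7²−1.3²) = 6.878 (area = (6/2)·6.878²·sin(360°/6) = 122.91 mm²); the r=10 cylinder at (-1.5, 11) contributes a regular 6-gon of circumradius 10 (area = (6/2)·10.000²·sin(360°/6) = 259.81 mm²); the cube at (14.5, 3.5) is absent (z outside [3, 10]); Combining (union): the regions partially overlap — summed areas 382.72 mm² minus the doubly-counted overlap 60.73 mm² gives 321.99 mm² — area = 321.99 mm²; (rotated 20° about Z; rotation is an isometry so areas/perimeters/island counts are preserved). So its area = 321.99 mm². Layer 145 (z = 29): the cube does not reach this height (z outside [0, 20]); the r=7 sphere at (-4, 3) contributes a regular 6-gon of circumradius √(7²−6.5²) = 2.598 (area = (6/2)·2.598²·sin(360°/6) = 17.54 mm²); the r=10 cylinder at (-1.5, 11) gives a regular 6-gon of circumradius 10 (constant along its height) (area = (6/2)·10.000²·sin(360°/6) = 259.81 mm²); the cube at (14.5, 3.5) is absent (z outside [3, 10]); Taking the union: the regions partially overlap — summed areas 277.34 mm² minus the doubly-counted overlap 11.95 mm² gives 265.40 mm² — area = 265.40 mm²; (rotated 20° about Z; rotation is an isometry so areas/perimeters/island counts are preserved). So its area = 265.40 mm². Layer 119 is larger (321.99 vs 265.40 mm²).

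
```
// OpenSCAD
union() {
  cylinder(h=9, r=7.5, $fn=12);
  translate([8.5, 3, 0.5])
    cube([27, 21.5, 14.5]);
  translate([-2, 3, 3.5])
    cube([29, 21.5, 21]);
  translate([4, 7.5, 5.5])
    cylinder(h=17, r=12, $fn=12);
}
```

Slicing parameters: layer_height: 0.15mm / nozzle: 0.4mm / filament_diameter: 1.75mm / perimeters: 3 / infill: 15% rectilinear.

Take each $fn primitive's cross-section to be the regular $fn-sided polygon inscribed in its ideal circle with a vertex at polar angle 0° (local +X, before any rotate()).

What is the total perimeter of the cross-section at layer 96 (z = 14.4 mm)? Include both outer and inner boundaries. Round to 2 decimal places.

At z = 14.4 mm: the cylinder is absent (z outside [0, 9]); the 27×21.5 cube at (8.5, 3) contributes its full rectangle (perimeter 97.00 mm); the cube at (-2, 3) (footprint 29×21.5) is included at this height (perimeter 101.00 mm); the cylinder at (4, 7.5): section is a regular 12-gon, circumradius r=12 (perimeter = 2·12·12.000·sin(180°/12) = 74.54 mm); Merging all regions: the regions partially overlap (shared area 651.21 mm²), so the edge portions inside another operand are dropped and the merged outline is re-measured after clipping — boundary = 131.35 mm. Overall, the cross-section is a single solid region. Total boundary length (outer) = 131.35 mm.

131.35 mm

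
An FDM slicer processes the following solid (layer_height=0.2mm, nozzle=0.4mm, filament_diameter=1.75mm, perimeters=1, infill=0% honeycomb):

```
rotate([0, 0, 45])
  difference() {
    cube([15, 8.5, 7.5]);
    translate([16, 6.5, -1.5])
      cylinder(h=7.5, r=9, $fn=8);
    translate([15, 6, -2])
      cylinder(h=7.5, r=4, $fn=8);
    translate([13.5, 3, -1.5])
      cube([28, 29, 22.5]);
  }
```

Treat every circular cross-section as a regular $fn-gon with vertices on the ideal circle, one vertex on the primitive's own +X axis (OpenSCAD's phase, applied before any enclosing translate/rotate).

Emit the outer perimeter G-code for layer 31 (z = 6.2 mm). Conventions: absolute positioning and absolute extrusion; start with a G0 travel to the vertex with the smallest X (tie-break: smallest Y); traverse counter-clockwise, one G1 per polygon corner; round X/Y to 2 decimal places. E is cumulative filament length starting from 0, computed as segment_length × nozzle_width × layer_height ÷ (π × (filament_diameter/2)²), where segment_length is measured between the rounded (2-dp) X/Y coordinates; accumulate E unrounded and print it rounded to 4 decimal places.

G0 X-6.01 Y6.01 Z6.20
G1 X0.00 Y0.00 E0.2827
G1 X10.61 Y10.61 E0.7818
G1 X8.49 Y12.73 E0.8815
G1 X7.42 Y11.67 E0.9316
G1 X3.54 Y15.56 E1.1143
G1 X-6.01 Y6.01 E1.5635

At z = 6.2 mm: the cube is present — its section is the full 15×8.5 rectangle; the cylinder at (16, 6.5) is not intersected at this z (z outside [-1.5, 6]); the cylinder at (15, 6) is not intersected at this z (z outside [-2, 5.5]); the cube at (13.5, 3) (footprint 28×29) is included at this height; After the difference (first − rest): starting from the 15×8.5 cube, the 28×29 cube at (13.5, 3) partially overlaps it — only the 8.25 mm² overlap (of its 812.00 mm²) is removed, clipping the outline — 1 connected region; (whole slice rotated 45° about Z — lengths, areas and connectivity unchanged). The outline is a single polygon with 6 vertices. Extrusion per mm of travel: 0.4 × 0.2 / (π × 0.875²) = 0.033260. Accumulating E over each segment gives final E = 1.5635.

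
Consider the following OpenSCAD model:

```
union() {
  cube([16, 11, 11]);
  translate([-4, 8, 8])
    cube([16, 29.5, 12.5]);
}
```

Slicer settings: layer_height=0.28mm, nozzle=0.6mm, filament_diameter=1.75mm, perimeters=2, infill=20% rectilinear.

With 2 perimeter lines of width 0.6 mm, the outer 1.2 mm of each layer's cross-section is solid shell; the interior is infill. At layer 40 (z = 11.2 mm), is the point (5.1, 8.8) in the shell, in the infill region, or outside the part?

shell

At z = 11.2 mm: the cube is not intersected at this z (z outside [0, 11]); the cube at (-4, 8) is present — its section is the full 16×29.5 rectangle; Merging all regions: only the 16×29.5 cube at (-4, 8) is present, so the union is just that shape — 1 connected region. Overall, the cross-section is a single solid region. The nearest boundary edge runs (-4.00, 8.00)→(12.00, 8.00); distance from the point to it = 0.80 mm. The point is inside the cross-section, 0.80 mm from the nearest boundary — within the 1.2 mm shell band (2 × 0.6).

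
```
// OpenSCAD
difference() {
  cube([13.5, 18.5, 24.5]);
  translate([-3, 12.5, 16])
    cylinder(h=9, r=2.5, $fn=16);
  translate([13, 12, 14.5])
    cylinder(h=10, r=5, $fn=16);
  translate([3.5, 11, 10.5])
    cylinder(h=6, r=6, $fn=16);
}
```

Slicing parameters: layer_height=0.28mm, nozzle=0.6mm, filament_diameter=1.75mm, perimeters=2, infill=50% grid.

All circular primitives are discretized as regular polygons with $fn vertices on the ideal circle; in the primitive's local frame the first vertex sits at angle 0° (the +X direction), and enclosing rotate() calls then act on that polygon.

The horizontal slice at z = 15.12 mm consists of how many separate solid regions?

2

At z = 15.12 mm: the cube is present — its section is the full 13.5×18.5 rectangle; the cylinder at (-3, 12.5) is not intersected at this z (z outside [16, 25]); the r=5 cylinder at (13, 12) gives a regular 16-gon of circumradius 5 (constant along its height); the cylinder at (3.5, 11): section is a regular 16-gon, circumradius r=6; After the difference (first − rest): starting from the 13.5×18.5 cube, the r=5 cylinder at (13, 12) partially overlaps it — only the 43.22 mm² overlap (of its 76.54 mm²) is removed, clipping the outline; the r=6 cylinder at (3.5, 11) partially overlaps it — only the 89.46 mm² overlap (of its 110.21 mm²) is removed, clipping the outline — 2 connected regions. The result has 2 disconnected regions.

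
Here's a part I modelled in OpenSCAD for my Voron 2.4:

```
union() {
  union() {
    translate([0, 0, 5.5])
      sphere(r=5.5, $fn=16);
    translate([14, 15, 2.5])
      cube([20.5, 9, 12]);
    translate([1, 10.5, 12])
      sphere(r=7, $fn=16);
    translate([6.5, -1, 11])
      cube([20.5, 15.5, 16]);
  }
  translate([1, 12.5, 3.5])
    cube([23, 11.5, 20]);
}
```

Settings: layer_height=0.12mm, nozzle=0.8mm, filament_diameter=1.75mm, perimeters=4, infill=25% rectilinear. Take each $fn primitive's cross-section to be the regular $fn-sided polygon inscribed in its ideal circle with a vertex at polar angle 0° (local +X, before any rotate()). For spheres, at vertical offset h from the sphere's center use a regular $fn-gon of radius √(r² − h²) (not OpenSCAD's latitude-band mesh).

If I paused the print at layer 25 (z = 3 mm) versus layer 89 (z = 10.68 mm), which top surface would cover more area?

layer 89 (z = 10.68 mm)

Layer 25 (z = 3): the sphere: section is a regular 16-gon, circumradius = √(r²−h²) = √(5.5²−2.5²) = 4.899 (area = (16/2)·4.899²·sin(360°/16) = 73.48 mm²); the cube at (14, 15) is present — its section is the full 20.5×9 rectangle (area 184.50 mm²); the sphere at (1, 10.5) is not intersected at this z (|z−center|=9.000 > r=7); the cube at (6.5, -1) is not intersected at this z (z outside [11, 27]); Taking the union: the 2 present regions are separate (no shared area or edge), so areas and boundary lengths simply add and each stays a separate island — area = 257.98 mm²; the cube at (1, 12.5) does not reach this height (z outside [3.5, 23.5]); Combining (union): only the result so far is present, so the union is just that shape — area = 257.98 mm². So its area = 257.98 mm². Layer 89 (z = 10.68): the sphere: section is a regular 16-gon, circumradius = √(r²−h²) = √(5.5²−5.18²) = 1.849 (area = (16/2)·1.849²·sin(360°/16) = 10.46 mm²); the cube at (14, 15) is present — its section is the full 20.5×9 rectangle (area 184.50 mm²); the r=7 sphere at (1, 10.5) slices to a regular 16-gon of circumradius 6.874 (√(r²−h²) with h=1.32 from center) (area = (16/2)·6.874²·sin(360°/16) = 144.68 mm²); the cube at (6.5, -1) is not intersected at this z (z outside [11, 27]); Combining (union): the 3 present regions are separate (no shared area or edge), so areas and boundary lengths simply add and each stays a separate island — area = 339.64 mm²; the cube at (1, 12.5) is present — its section is the full 23×11.5 rectangle (area 264.50 mm²); Combining (union): the regions partially overlap — summed areas 604.14 mm² minus the doubly-counted overlap 112.82 mm² gives 491.32 mm² — area = 491.32 mm². So its area = 491.32 mm². Layer 89 is larger (491.32 vs 257.98 mm²).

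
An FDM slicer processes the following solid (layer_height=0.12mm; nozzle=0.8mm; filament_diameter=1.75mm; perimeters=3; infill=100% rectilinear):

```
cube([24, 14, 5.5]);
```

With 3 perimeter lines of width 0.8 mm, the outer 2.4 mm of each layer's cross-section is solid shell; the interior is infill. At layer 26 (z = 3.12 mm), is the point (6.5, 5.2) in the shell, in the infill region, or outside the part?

infill

At z = 3.12 mm: the cube (footprint 24×14) is included at this height. Overall, the cross-section is a single solid region. The nearest boundary edge runs (0.00, 0.00)→(24.00, 0.00); distance from the point to it = 5.20 mm. The point is inside the cross-section and 5.20 mm from the nearest boundary — more than the 2.4 mm shell width (3 × 0.8), so it's in the infill interior.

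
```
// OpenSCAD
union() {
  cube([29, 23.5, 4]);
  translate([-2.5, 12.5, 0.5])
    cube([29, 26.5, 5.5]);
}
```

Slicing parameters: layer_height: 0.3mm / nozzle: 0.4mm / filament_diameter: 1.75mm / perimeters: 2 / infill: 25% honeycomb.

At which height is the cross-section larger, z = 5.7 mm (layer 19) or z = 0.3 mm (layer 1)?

Layer 19 (z = 5.7): the cube is absent (z outside [0, 4]); the cube at (-2.5, 12.5) is present — its section is the full 29×26.5 rectangle (area 768.50 mm²); Taking the union: only the 29×26.5 cube at (-2.5, 12.5) is present, so the union is just that shape — area = 768.50 mm². So its area = 768.50 mm². Layer 1 (z = 0.3): the cube (footprint 29×23.5) is included at this height (area 681.50 mm²); the cube at (-2.5, 12.5) is absent (z outside [0.5, 6]); Taking the union: only the 29×23.5 cube is present, so the union is just that shape — area = 681.50 mm². So its area = 681.50 mm². Layer 19 is larger (768.50 vs 681.50 mm²).

layer 19 (z = 5.7 mm)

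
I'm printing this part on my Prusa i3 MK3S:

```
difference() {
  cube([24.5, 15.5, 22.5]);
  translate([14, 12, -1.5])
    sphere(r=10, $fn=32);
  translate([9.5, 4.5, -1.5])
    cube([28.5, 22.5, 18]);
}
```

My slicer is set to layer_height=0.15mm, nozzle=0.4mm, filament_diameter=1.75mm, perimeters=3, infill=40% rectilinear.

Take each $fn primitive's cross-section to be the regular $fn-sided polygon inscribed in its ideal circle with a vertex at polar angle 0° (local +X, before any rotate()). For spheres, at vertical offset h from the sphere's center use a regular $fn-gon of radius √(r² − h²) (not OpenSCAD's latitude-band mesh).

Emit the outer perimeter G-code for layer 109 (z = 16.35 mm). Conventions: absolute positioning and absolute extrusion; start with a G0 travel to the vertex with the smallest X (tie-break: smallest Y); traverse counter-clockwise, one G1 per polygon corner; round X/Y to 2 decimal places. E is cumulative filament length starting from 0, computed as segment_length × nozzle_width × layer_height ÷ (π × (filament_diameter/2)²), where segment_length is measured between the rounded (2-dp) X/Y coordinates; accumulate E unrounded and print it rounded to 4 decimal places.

At z = 16.35 mm: the cube is present — its section is the full 24.5×15.5 rectangle; the sphere at (14, 12) is absent (|z−center|=17.850 > r=10); the 28.5×22.5 cube at (9.5, 4.5) contributes its full rectangle; After the difference (first − rest): starting from the 24.5×15.5 cube, the 28.5×22.5 cube at (9.5, 4.5) partially overlaps it — only the 165.00 mm² overlap (of its 641.25 mm²) is removed, clipping the outline — 1 connected region. The outline is a single polygon with 6 vertices. Extrusion per mm of travel: 0.4 × 0.15 / (π × 0.875²) = 0.024945. Accumulating E over each segment gives final E = 1.9956.

G0 X0.00 Y0.00 Z16.35
G1 X24.50 Y0.00 E0.6112
G1 X24.50 Y4.50 E0.7234
G1 X9.50 Y4.50 E1.0976
G1 X9.50 Y15.50 E1.3720
G1 X0.00 Y15.50 E1.6090
G1 X0.00 Y0.00 E1.9956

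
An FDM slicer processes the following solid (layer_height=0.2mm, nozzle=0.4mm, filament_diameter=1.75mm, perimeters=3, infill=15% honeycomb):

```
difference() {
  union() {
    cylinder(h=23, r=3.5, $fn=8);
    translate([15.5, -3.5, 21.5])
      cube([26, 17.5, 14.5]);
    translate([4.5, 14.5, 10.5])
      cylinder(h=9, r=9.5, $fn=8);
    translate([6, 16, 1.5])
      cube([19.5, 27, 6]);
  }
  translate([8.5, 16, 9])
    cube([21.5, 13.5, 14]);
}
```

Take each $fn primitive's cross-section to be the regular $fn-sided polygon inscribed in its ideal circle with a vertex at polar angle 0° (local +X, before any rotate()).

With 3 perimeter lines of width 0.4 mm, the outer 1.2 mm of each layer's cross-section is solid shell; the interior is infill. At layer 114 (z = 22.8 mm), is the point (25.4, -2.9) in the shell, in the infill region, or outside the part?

At z = 22.8 mm: the r=3.5 cylinder gives a regular 8-gon of circumradius 3.5 (constant along its height); the 26×17.5 cube at (15.5, -3.5) contributes its full rectangle; the cylinder at (4.5, 14.5) is absent (z outside [10.5, 19.5]); the cube at (6, 16) does not reach this height (z outside [1.5, 7.5]); Combining (union): the 2 present regions are separate (no shared area or edge), so areas and boundary lengths simply add and each stays a separate island — 2 connected regions; the cube at (8.5, 16) (footprint 21.5×13.5) is included at this height; After the difference (first − rest): starting from the result so far, the 21.5×13.5 cube at (8.5, 16) misses the remaining region (no effect) — 2 connected regions. Overall, the cross-section has 2 separate islands. The nearest boundary edge runs (41.50, -3.50)→(15.50, -3.50); distance from the point to it = 0.60 mm. (Shell/infill is judged within the island containing the point — the largest one.) The point is inside the cross-section, 0.60 mm from the nearest boundary — within the 1.2 mm shell band (3 × 0.4).

shell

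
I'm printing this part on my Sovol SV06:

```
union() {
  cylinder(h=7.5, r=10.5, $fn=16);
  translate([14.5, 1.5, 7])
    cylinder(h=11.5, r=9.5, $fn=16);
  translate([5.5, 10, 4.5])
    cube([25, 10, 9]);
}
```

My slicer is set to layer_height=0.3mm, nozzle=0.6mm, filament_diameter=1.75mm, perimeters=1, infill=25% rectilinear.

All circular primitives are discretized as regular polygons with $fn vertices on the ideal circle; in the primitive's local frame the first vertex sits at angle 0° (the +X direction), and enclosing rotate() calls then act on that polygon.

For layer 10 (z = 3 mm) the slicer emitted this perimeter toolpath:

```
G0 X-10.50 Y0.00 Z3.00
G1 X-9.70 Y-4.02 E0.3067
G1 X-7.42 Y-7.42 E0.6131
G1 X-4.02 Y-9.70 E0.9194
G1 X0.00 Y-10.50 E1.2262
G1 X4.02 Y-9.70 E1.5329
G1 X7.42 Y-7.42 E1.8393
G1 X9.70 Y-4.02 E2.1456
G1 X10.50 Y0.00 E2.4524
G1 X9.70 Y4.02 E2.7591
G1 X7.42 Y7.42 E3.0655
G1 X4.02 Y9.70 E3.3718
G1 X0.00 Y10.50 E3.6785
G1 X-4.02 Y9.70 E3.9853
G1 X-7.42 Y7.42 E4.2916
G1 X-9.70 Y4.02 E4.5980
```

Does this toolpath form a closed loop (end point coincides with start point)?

no

Start point (G0): (-10.50, 0.00). End point (last G1): the path does not return to the start — open.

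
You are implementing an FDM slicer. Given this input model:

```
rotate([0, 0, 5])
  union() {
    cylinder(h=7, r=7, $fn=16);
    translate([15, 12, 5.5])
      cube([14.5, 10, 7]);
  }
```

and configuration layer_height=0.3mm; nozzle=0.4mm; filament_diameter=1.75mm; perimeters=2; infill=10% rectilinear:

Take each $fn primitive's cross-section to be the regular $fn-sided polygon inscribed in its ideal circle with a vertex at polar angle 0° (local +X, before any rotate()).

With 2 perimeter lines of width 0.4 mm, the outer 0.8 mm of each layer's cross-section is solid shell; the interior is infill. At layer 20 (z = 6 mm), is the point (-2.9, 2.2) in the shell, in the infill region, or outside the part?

At z = 6 mm: the cylinder: section is a regular 16-gon, circumradius r=7; the 14.5×10 cube at (15, 12) contributes its full rectangle; Merging all regions: the 2 present regions are separate (no shared area or edge), so areas and boundary lengths simply add and each stays a separate island — 2 connected regions; (whole slice rotated 5° about Z — lengths, areas and connectivity unchanged). Overall, the cross-section has 2 separate islands. Undo the 5° rotation: the query point maps to (-2.697, 2.444) in the un-rotated model frame. The nearest boundary edge runs (-6.47, 2.68)→(-4.95, 4.95); distance from the point to it = 3.26 mm. (Shell/infill is judged within the island containing the point — the largest one.) The point is inside the cross-section and 3.26 mm from the nearest boundary — more than the 0.8 mm shell width (2 × 0.4), so it's in the infill interior.

infill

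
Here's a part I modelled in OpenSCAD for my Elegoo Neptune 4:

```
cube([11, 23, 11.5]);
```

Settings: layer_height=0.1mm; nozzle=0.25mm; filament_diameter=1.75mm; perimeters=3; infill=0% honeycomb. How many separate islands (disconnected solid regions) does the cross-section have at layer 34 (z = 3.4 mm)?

At z = 3.4 mm: the cube is present — its section is the full 11×23 rectangle. Overall, the cross-section is a single solid region. Island count = 1.

1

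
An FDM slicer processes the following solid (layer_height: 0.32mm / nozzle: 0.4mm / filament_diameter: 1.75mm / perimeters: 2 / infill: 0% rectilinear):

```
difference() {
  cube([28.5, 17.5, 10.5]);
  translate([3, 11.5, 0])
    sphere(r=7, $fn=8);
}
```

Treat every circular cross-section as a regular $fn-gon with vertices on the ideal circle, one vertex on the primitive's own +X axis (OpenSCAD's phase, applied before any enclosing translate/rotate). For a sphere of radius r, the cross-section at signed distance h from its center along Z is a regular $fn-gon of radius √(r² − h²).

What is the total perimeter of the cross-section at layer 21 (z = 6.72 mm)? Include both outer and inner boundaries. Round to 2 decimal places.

104.00 mm

At z = 6.72 mm: the 28.5×17.5 cube contributes its full rectangle (perimeter 92.00 mm); the r=7 sphere at (3, 11.5) contributes a regular 8-gon of circumradius √(7²−6.72²) = 1.960 (perimeter = 2·8·1.960·sin(180°/8) = 12.00 mm); After the difference (first − rest): starting from the 28.5×17.5 cube, the r=7 sphere at (3, 11.5) lies wholly inside it (removes its full 10.87 mm² and its 12.00 mm outline becomes a hole wall) — boundary (outer + 1 inner loop) = 104.00 mm. Overall, the cross-section is one region with 1 hole. Total boundary length (outer + inner) = 104.00 mm.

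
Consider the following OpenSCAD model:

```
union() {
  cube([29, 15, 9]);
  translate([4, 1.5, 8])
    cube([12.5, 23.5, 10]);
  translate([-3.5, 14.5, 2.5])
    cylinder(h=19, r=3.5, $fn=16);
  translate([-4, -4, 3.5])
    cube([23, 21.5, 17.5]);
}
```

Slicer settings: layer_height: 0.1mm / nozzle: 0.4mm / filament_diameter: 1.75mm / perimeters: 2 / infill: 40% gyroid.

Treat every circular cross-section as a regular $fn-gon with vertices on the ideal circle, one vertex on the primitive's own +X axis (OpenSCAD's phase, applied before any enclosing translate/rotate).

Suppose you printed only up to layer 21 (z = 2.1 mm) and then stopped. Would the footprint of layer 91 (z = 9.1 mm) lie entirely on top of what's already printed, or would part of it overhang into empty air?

part overhangs

Compare the two slices. At z = 2.1: the cube (footprint 29×15) is included at this height (area 435.00 mm²); the cube at (4, 1.5) is not intersected at this z (z outside [8, 18]); the cylinder at (-3.5, 14.5) does not reach this height (z outside [2.5, 21.5]); the cube at (-4, -4) does not reach this height (z outside [3.5, 21]); Taking the union: only the 29×15 cube is present, so the union is just that shape — area = 435.00 mm². At z = 9.1: the cube does not reach this height (z outside [0, 9]); the 12.5×23.5 cube at (4, 1.5) contributes its full rectangle (area 293.75 mm²); the cylinder at (-3.5, 14.5): section is a regular 16-gon, circumradius r=3.5 (area = (16/2)·3.500²·sin(360°/16) = 37.50 mm²); the 23×21.5 cube at (-4, -4) contributes its full rectangle (area 494.50 mm²); Taking the union: the regions partially overlap — summed areas 825.75 mm² minus the doubly-counted overlap 221.44 mm² gives 604.31 mm² — area = 604.31 mm². Checking containment: at z = 9.1 the cross-section extends beyond the z = 2.1 cross-section by about 319.31 mm².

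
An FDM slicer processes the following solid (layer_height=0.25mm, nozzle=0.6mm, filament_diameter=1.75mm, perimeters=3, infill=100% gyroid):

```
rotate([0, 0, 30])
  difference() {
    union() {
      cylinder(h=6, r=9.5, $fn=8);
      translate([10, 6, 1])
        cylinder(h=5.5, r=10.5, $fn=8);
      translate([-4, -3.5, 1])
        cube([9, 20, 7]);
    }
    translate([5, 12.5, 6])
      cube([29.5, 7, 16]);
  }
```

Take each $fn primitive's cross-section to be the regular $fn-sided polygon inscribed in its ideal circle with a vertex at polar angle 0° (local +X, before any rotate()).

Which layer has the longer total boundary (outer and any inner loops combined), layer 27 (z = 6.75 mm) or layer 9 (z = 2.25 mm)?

Layer 27 (z = 6.75): the cylinder is absent (z outside [0, 6]); the cylinder at (10, 6) is not intersected at this z (z outside [1, 6.5]); the cube at (-4, -3.5) (footprint 9×20) is included at this height (perimeter 58.00 mm); Merging all regions: only the 9×20 cube at (-4, -3.5) is present, so the union is just that shape — boundary = 58.00 mm; the cube at (5, 12.5) (footprint 29.5×7) is included at this height (perimeter 73.00 mm); After the difference (first − rest): starting from that combined region, the 29.5×7 cube at (5, 12.5) misses the remaining region (no effect) — boundary = 58.00 mm; (rotated 30° about Z; rotation is an isometry so areas/perimeters/island counts are preserved). So its perimeter = 58.00 mm. Layer 9 (z = 2.25): the cylinder: section is a regular 8-gon, circumradius r=9.5 (perimeter = 2·8·9.500·sin(180°/8) = 58.17 mm); the cylinder at (10, 6): section is a regular 8-gon, circumradius r=10.5 (perimeter = 2·8·10.500·sin(180°/8) = 64.29 mm); the cube at (-4, -3.5) is present — its section is the full 9×20 rectangle (perimeter 58.00 mm); Merging all regions: the regions partially overlap (shared area 203.14 mm²), so the edge portions inside another operand are dropped and the merged outline is re-measured after clipping — boundary = 94.80 mm; the cube at (5, 12.5) is absent (z outside [6, 22]); Taking the first minus the rest: none of the subtracted shapes is present at this height, so that combined region is unchanged — boundary = 94.80 mm; (rotated 30° about Z; rotation is an isometry so areas/perimeters/island counts are preserved). So its perimeter = 94.80 mm. Layer 9 is larger (94.80 vs 58.00 mm).

layer 9 (z = 2.25 mm)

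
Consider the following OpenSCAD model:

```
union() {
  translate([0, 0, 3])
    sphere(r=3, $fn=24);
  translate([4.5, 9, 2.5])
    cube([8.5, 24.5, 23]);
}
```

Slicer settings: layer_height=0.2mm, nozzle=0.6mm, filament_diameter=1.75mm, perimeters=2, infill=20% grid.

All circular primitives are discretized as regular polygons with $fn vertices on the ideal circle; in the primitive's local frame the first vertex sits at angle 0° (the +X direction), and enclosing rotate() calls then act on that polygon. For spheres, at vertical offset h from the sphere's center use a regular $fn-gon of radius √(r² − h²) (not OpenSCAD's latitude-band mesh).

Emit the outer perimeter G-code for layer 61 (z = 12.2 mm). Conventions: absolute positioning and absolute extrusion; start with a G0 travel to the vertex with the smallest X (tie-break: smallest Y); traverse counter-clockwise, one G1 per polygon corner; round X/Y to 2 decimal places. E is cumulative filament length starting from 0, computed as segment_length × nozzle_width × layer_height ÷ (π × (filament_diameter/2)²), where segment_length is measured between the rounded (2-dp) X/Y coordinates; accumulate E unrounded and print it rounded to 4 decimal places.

At z = 12.2 mm: the sphere is not intersected at this z (|z−center|=9.200 > r=3); the cube at (4.5, 9) is present — its section is the full 8.5×24.5 rectangle; Combining (union): only the 8.5×24.5 cube at (4.5, 9) is present, so the union is just that shape — 1 connected region. The outline is a single polygon with 4 vertices. Extrusion per mm of travel: 0.6 × 0.2 / (π × 0.875²) = 0.049890. Accumulating E over each segment gives final E = 3.2928.

G0 X4.50 Y9.00 Z12.20
G1 X13.00 Y9.00 E0.4241
G1 X13.00 Y33.50 E1.6464
G1 X4.50 Y33.50 E2.0704
G1 X4.50 Y9.00 E3.2928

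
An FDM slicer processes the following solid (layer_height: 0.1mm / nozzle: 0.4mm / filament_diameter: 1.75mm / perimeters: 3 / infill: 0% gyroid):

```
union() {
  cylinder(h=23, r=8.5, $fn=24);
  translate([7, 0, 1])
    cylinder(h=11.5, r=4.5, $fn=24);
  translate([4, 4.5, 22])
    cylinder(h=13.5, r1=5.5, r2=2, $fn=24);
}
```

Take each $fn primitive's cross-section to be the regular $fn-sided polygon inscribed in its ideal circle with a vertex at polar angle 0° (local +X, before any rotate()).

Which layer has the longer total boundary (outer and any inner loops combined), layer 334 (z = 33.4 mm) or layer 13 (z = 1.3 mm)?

layer 13 (z = 1.3 mm)

Layer 334 (z = 33.4): the cylinder is absent (z outside [0, 23]); the cylinder at (7, 0) does not reach this height (z outside [1, 12.5]); the cone at (4, 4.5) contributes a regular 24-gon of circumradius 2.544 (interpolated between r1=5.5 and r2=2 at t=0.844) (perimeter = 2·24·2.544·sin(180°/24) = 15.94 mm); Merging all regions: only the cone at (4, 4.5) is present, so the union is just that shape — boundary = 15.94 mm. So its perimeter = 15.94 mm. Layer 13 (z = 1.3): the cylinder: section is a regular 24-gon, circumradius r=8.5 (perimeter = 2·24·8.500·sin(180°/24) = 53.25 mm); the cylinder at (7, 0): section is a regular 24-gon, circumradius r=4.5 (perimeter = 2·24·4.500·sin(180°/24) = 28.19 mm); the cone at (4, 4.5) is not intersected at this z (z outside [22, 35.5]); Merging all regions: the regions partially overlap (shared area 40.76 mm²), so the edge portions inside another operand are dropped and the merged outline is re-measured after clipping — boundary = 57.53 mm. So its perimeter = 57.53 mm. Layer 13 is larger (57.53 vs 15.94 mm).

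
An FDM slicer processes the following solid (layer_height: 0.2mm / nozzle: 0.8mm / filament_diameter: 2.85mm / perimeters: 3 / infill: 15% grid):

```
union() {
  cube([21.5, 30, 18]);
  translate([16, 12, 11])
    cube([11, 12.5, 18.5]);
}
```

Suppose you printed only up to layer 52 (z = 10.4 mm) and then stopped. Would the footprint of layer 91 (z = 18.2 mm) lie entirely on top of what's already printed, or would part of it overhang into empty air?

part overhangs

Compare the two slices. At z = 10.4: the cube (footprint 21.5×30) is included at this height (area 645.00 mm²); the cube at (16, 12) is not intersected at this z (z outside [11, 29.5]); Merging all regions: only the 21.5×30 cube is present, so the union is just that shape — area = 645.00 mm². At z = 18.2: the cube does not reach this height (z outside [0, 18]); the cube at (16, 12) (footprint 11×12.5) is included at this height (area 137.50 mm²); Merging all regions: only the 11×12.5 cube at (16, 12) is present, so the union is just that shape — area = 137.50 mm². Checking containment: at z = 18.2 the cross-section extends beyond the z = 10.4 cross-section by about 68.75 mm².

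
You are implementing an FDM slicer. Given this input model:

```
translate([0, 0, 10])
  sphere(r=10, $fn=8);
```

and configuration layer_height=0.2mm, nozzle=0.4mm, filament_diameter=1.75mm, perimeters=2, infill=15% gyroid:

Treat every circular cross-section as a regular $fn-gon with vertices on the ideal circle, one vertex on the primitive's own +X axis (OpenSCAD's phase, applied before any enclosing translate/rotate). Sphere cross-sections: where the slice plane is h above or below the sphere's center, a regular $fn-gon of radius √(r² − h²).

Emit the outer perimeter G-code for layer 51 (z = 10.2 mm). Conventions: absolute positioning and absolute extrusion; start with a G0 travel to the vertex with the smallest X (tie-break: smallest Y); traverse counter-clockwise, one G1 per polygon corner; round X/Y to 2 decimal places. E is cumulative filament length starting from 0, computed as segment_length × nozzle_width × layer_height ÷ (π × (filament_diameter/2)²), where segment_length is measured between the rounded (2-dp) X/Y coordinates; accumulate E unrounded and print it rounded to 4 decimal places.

G0 X-10.00 Y0.00 Z10.20
G1 X-7.07 Y-7.07 E0.2545
G1 X0.00 Y-10.00 E0.5091
G1 X7.07 Y-7.07 E0.7636
G1 X10.00 Y0.00 E1.0182
G1 X7.07 Y7.07 E1.2727
G1 X0.00 Y10.00 E1.5273
G1 X-7.07 Y7.07 E1.7818
G1 X-10.00 Y0.00 E2.0363

At z = 10.2 mm: the sphere: section is a regular 8-gon, circumradius = √(r²−h²) = √(10²−0.2²) = 9.998. The outline is a single polygon with 8 vertices. Extrusion per mm of travel: 0.4 × 0.2 / (π × 0.875²) = 0.033260. Accumulating E over each segment gives final E = 2.0363.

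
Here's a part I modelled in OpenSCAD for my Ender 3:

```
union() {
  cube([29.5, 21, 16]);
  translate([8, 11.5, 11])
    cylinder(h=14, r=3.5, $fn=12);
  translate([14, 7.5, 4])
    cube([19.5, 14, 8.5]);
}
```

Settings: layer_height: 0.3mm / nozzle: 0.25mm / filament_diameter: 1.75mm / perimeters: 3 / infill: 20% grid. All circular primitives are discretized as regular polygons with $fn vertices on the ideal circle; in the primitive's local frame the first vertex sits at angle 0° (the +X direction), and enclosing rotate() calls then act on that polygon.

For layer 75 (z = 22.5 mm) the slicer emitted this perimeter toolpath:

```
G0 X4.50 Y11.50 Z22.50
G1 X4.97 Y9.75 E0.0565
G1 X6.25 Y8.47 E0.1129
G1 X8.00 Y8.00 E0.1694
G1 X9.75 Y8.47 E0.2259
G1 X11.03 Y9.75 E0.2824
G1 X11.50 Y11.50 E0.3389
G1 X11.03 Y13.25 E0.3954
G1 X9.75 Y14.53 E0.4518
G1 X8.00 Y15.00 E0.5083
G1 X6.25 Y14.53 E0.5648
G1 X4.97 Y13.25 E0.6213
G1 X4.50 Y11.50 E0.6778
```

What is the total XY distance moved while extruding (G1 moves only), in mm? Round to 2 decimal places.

21.74 mm

Sum the Euclidean lengths of each G1 segment: total = 21.74 mm.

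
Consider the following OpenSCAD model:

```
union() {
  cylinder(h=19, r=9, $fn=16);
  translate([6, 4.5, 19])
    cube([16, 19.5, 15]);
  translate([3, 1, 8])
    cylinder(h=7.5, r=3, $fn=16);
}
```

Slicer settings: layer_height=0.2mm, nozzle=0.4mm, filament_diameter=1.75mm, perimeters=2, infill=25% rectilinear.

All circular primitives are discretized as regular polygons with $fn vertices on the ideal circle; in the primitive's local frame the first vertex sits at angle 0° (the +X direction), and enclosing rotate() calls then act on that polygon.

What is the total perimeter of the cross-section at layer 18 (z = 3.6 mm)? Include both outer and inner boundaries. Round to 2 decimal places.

56.19 mm

At z = 3.6 mm: the r=9 cylinder gives a regular 16-gon of circumradius 9 (constant along its height) (perimeter = 2·16·9.000·sin(180°/16) = 56.19 mm); the cube at (6, 4.5) does not reach this height (z outside [19, 34]); the cylinder at (3, 1) is not intersected at this z (z outside [8, 15.5]); Merging all regions: only the r=9 cylinder is present, so the union is just that shape — boundary = 56.19 mm. Overall, the cross-section is a single solid region. Total boundary length (outer) = 56.19 mm.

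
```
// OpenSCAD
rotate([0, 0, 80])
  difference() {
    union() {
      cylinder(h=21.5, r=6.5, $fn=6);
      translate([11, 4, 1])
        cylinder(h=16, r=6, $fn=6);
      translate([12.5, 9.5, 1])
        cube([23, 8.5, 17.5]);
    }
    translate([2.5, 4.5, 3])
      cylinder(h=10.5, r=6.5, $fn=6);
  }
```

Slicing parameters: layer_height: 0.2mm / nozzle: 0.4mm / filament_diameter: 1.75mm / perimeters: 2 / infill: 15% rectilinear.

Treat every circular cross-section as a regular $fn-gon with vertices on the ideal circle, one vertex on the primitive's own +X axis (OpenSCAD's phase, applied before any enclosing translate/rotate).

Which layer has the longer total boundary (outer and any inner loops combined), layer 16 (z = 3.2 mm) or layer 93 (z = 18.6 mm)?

Layer 16 (z = 3.2): the r=6.5 cylinder contributes a regular 6-gon of circumradius 6.5 (perimeter = 2·6·6.500·sin(180°/6) = 39.00 mm); the r=6 cylinder at (11, 4) gives a regular 6-gon of circumradius 6 (constant along its height) (perimeter = 2·6·6.000·sin(180°/6) = 36.00 mm); the cube at (12.5, 9.5) is present — its section is the full 23×8.5 rectangle (perimeter 63.00 mm); Combining (union): the 3 present regions are separate (no shared area or edge), so areas and boundary lengths simply add and each stays a separate island — boundary = 138.00 mm; the r=6.5 cylinder at (2.5, 4.5) gives a regular 6-gon of circumradius 6.5 (constant along its height) (perimeter = 2·6·6.500·sin(180°/6) = 39.00 mm); Taking the first minus the rest: starting from the result so far, the r=6.5 cylinder at (2.5, 4.5) partially overlaps it — only the 65.49 mm² overlap (of its 109.77 mm²) is removed, clipping the outline — boundary = 138.00 mm; (whole slice rotated 80° about Z — lengths, areas and connectivity unchanged). So its perimeter = 138.00 mm. Layer 93 (z = 18.6): the cylinder: section is a regular 6-gon, circumradius r=6.5 (perimeter = 2·6·6.500·sin(180°/6) = 39.00 mm); the cylinder at (11, 4) is not intersected at this z (z outside [1, 17]); the cube at (12.5, 9.5) is absent (z outside [1, 18.5]); Merging all regions: only the r=6.5 cylinder is present, so the union is just that shape — boundary = 39.00 mm; the cylinder at (2.5, 4.5) does not reach this height (z outside [3, 13.5]); Taking the first minus the rest: none of the subtracted shapes is present at this height, so that combined region is unchanged — boundary = 39.00 mm; (rotated 80° about Z; rotation is an isometry so areas/perimeters/island counts are preserved). So its perimeter = 39.00 mm. Layer 16 is larger (138.00 vs 39.00 mm).

layer 16 (z = 3.2 mm)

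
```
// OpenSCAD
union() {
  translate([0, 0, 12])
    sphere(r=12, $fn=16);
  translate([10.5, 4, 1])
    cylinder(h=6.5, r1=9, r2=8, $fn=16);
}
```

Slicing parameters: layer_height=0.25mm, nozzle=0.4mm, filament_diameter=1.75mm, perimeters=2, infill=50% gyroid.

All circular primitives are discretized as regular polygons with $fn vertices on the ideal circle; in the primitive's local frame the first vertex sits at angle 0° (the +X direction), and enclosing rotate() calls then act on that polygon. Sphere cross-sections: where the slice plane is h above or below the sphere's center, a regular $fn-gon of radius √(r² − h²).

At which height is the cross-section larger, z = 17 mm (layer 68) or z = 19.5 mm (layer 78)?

layer 68 (z = 17 mm)

Layer 68 (z = 17): the r=12 sphere contributes a regular 16-gon of circumradius √(12²−5²) = 10.909 (area = (16/2)·10.909²·sin(360°/16) = 364.31 mm²); the cone at (10.5, 4) is not intersected at this z (z outside [1, 7.5]); Combining (union): only the r=12 sphere is present, so the union is just that shape — area = 364.31 mm². So its area = 364.31 mm². Layer 78 (z = 19.5): the sphere: section is a regular 16-gon, circumradius = √(r²−h²) = √(12²−7.5²) = 9.367 (area = (16/2)·9.367²·sin(360°/16) = 268.64 mm²); the cone at (10.5, 4) does not reach this height (z outside [1, 7.5]); Combining (union): only the r=12 sphere is present, so the union is just that shape — area = 268.64 mm². So its area = 268.64 mm². Layer 68 is larger (364.31 vs 268.64 mm²).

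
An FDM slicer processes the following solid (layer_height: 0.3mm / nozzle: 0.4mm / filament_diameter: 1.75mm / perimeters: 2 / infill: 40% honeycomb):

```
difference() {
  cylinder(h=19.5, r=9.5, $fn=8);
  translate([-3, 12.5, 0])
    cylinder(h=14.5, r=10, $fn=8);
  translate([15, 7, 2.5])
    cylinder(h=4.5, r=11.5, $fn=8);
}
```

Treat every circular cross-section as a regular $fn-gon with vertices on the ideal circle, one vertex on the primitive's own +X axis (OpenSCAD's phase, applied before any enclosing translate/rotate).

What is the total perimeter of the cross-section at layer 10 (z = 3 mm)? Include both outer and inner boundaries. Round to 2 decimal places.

At z = 3 mm: the cylinder: section is a regular 8-gon, circumradius r=9.5 (perimeter = 2·8·9.500·sin(180°/8) = 58.17 mm); the r=10 cylinder at (-3, 12.5) contributes a regular 8-gon of circumradius 10 (perimeter = 2·8·10.000·sin(180°/8) = 61.23 mm); the cylinder at (15, 7): section is a regular 8-gon, circumradius r=11.5 (perimeter = 2·8·11.500·sin(180°/8) = 70.41 mm); Taking the first minus the rest: starting from the r=9.5 cylinder, the r=10 cylinder at (-3, 12.5) partially overlaps it — only the 51.80 mm² overlap (of its 282.84 mm²) is removed, clipping the outline; the r=11.5 cylinder at (15, 7) partially overlaps it — only the 24.83 mm² overlap (of its 374.06 mm²) is removed, clipping the outline — boundary = 53.84 mm. Overall, the cross-section is a single solid region. Total boundary length (outer) = 53.84 mm.

53.84 mm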